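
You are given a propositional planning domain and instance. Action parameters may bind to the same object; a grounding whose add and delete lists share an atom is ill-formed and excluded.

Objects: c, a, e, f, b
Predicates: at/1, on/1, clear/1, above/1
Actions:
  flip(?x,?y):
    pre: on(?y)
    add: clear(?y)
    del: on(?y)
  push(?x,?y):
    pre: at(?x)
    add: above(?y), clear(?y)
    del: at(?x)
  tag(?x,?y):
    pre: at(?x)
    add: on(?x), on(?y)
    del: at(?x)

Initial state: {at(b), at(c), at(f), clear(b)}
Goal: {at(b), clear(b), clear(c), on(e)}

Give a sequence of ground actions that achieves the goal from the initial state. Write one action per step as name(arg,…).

1. push(c,c)  →  {above(c), at(b), at(f), clear(b), clear(c)}
2. tag(f,e)  →  {above(c), at(b), clear(b), clear(c), on(e), on(f)}

push(c,c); tag(f,e)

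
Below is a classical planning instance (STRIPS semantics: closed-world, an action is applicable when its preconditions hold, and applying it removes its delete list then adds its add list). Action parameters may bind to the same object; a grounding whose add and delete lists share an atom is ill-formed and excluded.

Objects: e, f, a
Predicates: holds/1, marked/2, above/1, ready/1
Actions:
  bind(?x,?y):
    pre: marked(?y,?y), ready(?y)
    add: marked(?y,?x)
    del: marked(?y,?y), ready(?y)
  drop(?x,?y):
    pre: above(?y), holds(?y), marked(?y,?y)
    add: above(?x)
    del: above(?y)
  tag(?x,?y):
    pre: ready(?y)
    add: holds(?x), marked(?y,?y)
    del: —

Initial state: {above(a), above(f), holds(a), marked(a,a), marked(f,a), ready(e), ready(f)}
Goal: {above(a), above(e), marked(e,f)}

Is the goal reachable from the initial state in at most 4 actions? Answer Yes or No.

1. tag(e,e)  →  {above(a), above(f), holds(a), holds(e), marked(a,a), marked(e,e), marked(f,a), ready(e), ready(f)}
2. bind(f,e)  →  {above(a), above(f), holds(a), holds(e), marked(a,a), marked(e,f), marked(f,a), ready(f)}
3. tag(f,f)  →  {above(a), above(f), holds(a), holds(e), holds(f), marked(a,a), marked(e,f), marked(f,a), marked(f,f), ready(f)}
4. drop(e,f)  →  {above(a), above(e), holds(a), holds(e), holds(f), marked(a,a), marked(e,f), marked(f,a), marked(f,f), ready(f)}
optimal plan length = 4; 4 ≤ 4

Yes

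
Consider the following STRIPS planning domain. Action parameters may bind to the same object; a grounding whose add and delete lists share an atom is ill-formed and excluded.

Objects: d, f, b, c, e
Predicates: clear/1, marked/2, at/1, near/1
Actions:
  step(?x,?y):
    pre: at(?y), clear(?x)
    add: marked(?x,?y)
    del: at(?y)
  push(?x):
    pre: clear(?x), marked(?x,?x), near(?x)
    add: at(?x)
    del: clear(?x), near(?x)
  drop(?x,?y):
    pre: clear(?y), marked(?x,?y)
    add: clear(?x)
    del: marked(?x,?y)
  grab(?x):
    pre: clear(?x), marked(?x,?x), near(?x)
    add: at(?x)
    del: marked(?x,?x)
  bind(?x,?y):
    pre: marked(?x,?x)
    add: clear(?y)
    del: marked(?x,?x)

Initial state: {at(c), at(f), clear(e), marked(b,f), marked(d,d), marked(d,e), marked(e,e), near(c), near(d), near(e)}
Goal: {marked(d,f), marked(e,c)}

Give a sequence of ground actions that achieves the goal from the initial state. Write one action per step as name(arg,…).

step(e,c); drop(d,e); step(d,f)

1. step(e,c)  →  {at(f), clear(e), marked(b,f), marked(d,d), marked(d,e), marked(e,c), marked(e,e), near(c), near(d), near(e)}
2. drop(d,e)  →  {at(f), clear(d), clear(e), marked(b,f), marked(d,d), marked(e,c), marked(e,e), near(c), near(d), near(e)}
3. step(d,f)  →  {clear(d), clear(e), marked(b,f), marked(d,d), marked(d,f), marked(e,c), marked(e,e), near(c), near(d), near(e)}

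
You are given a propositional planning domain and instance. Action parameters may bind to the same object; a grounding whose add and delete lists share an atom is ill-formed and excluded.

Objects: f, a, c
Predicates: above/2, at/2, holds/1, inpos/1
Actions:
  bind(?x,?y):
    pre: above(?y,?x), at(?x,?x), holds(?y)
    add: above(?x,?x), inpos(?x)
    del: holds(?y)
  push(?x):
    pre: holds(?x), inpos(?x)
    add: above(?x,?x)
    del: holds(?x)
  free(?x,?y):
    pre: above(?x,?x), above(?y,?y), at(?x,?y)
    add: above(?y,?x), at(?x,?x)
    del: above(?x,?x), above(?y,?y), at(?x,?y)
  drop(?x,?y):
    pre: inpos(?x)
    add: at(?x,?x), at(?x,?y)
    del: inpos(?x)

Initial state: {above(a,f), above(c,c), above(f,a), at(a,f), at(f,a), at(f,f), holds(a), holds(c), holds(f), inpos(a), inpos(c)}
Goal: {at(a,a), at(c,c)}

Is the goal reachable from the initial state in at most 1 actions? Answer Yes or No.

1. drop(a,f)  →  {above(a,f), above(c,c), above(f,a), at(a,a), at(a,f), at(f,a), at(f,f), holds(a), holds(c), holds(f), inpos(c)}
2. drop(c,f)  →  {above(a,f), above(c,c), above(f,a), at(a,a), at(a,f), at(c,c), at(c,f), at(f,a), at(f,f), holds(a), holds(c), holds(f)}
optimal plan length = 2; 2 > 1

No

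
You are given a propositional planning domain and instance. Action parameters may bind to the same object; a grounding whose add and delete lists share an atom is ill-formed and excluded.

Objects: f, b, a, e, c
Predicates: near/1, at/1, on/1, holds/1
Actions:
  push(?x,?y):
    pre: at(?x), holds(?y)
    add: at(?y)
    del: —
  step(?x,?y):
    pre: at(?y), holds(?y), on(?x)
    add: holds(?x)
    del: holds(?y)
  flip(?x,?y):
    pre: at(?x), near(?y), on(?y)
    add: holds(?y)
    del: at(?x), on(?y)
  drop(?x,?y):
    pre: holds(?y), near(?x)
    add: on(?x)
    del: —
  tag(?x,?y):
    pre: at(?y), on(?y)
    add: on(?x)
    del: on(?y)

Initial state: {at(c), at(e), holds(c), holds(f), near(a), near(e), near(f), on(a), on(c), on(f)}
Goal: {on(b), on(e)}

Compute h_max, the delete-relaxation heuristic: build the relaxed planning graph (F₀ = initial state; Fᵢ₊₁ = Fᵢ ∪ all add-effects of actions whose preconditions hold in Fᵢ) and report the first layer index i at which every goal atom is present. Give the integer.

1

F0 = init (10 atoms)
F1 = F0 ∪ {at(f), holds(a), on(b), on(e)}  (14 atoms)
goal ⊆ F1  ⇒  h_max = 1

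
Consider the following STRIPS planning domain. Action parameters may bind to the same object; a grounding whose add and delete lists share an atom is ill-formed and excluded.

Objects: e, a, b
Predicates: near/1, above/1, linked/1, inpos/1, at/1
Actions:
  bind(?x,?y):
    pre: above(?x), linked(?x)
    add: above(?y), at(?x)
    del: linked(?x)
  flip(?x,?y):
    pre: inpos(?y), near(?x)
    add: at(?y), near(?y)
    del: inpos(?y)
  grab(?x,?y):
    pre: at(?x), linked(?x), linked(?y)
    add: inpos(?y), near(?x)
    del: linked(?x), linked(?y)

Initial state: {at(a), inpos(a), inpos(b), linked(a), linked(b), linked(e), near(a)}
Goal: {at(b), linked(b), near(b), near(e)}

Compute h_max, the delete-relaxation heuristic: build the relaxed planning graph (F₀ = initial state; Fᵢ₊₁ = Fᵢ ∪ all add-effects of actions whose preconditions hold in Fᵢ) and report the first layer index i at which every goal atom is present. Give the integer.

2

F0 = init (7 atoms)
F1 = F0 ∪ {at(b), inpos(e), near(b)}  (10 atoms)
F2 = F1 ∪ {at(e), near(e)}  (12 atoms)
goal ⊆ F2  ⇒  h_max = 2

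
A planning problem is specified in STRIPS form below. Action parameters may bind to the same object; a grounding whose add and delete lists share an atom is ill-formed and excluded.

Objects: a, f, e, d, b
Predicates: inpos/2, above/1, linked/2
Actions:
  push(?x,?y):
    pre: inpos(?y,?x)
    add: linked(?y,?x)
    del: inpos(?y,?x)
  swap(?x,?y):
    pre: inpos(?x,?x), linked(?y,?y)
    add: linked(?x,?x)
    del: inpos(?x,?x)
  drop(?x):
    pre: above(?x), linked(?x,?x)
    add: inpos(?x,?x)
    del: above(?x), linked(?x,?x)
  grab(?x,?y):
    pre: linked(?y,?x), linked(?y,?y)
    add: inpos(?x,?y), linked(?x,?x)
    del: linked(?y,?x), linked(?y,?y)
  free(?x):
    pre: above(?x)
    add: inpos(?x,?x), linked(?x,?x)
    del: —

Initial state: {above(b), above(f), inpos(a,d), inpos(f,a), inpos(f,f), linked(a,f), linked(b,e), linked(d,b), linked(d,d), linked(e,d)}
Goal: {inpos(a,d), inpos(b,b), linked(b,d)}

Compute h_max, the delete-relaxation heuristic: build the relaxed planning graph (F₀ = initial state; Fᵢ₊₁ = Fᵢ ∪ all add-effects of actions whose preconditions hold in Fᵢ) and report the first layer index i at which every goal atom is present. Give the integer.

F0 = init (10 atoms)
F1 = F0 ∪ {inpos(b,b), inpos(b,d), linked(a,d), linked(b,b), linked(f,a), linked(f,f)}  (16 atoms)
F2 = F1 ∪ {inpos(a,f), inpos(e,b), linked(a,a), linked(b,d), linked(e,e)}  (21 atoms)
goal ⊆ F2  ⇒  h_max = 2

2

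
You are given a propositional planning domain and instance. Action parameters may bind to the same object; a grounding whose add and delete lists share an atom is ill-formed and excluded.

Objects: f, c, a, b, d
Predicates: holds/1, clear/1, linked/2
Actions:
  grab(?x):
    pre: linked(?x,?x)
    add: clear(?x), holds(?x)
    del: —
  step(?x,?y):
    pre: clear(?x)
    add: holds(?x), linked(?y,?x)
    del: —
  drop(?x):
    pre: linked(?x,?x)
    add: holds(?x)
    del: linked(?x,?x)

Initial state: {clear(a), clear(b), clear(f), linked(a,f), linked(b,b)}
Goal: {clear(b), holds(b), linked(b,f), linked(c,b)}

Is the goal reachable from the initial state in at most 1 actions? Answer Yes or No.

1. step(f,b)  →  {clear(a), clear(b), clear(f), holds(f), linked(a,f), linked(b,b), linked(b,f)}
2. step(b,c)  →  {clear(a), clear(b), clear(f), holds(b), holds(f), linked(a,f), linked(b,b), linked(b,f), linked(c,b)}
optimal plan length = 2; 2 > 1

No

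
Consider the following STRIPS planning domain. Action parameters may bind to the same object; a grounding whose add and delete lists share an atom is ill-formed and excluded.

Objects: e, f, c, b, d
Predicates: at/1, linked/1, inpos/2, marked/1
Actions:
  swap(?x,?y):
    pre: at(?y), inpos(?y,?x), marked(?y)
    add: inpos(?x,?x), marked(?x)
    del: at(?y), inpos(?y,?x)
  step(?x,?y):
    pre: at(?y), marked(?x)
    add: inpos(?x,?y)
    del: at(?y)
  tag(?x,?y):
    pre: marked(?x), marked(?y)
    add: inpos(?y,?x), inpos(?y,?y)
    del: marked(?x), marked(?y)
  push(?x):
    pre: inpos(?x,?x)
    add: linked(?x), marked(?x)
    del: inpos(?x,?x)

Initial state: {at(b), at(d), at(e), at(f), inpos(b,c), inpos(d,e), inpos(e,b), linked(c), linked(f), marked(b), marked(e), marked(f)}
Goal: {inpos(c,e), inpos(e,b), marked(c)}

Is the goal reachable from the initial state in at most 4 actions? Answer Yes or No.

Yes

1. swap(c,b)  →  {at(d), at(e), at(f), inpos(c,c), inpos(d,e), inpos(e,b), linked(c), linked(f), marked(b), marked(c), marked(e), marked(f)}
2. step(c,e)  →  {at(d), at(f), inpos(c,c), inpos(c,e), inpos(d,e), inpos(e,b), linked(c), linked(f), marked(b), marked(c), marked(e), marked(f)}
optimal plan length = 2; 2 ≤ 4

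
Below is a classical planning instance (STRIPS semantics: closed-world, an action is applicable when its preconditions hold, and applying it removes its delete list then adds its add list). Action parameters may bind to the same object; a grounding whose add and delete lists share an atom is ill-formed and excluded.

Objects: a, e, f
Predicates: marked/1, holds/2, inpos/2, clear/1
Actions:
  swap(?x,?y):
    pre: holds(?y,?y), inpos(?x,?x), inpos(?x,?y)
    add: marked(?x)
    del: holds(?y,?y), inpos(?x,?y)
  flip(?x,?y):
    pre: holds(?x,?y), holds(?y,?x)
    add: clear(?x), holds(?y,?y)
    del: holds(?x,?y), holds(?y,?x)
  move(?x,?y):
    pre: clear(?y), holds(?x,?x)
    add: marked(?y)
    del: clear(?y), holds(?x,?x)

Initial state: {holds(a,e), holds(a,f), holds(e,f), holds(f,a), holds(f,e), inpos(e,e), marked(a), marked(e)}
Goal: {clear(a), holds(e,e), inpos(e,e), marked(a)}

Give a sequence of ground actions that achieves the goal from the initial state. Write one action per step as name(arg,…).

flip(a,f); flip(f,e)

1. flip(a,f)  →  {clear(a), holds(a,e), holds(e,f), holds(f,e), holds(f,f), inpos(e,e), marked(a), marked(e)}
2. flip(f,e)  →  {clear(a), clear(f), holds(a,e), holds(e,e), holds(f,f), inpos(e,e), marked(a), marked(e)}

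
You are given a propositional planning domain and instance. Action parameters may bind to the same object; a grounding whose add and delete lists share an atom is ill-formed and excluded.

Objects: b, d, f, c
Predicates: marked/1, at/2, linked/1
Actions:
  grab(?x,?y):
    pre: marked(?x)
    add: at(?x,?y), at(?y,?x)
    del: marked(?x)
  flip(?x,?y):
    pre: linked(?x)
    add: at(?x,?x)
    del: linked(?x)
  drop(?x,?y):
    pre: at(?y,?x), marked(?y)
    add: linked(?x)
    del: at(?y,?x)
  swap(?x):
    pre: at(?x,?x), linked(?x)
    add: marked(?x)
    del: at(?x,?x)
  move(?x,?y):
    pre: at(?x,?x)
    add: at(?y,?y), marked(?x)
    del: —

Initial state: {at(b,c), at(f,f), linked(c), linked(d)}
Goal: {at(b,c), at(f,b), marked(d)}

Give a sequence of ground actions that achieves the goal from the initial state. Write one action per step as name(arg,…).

1. move(f,d)  →  {at(b,c), at(d,d), at(f,f), linked(c), linked(d), marked(f)}
2. grab(f,b)  →  {at(b,c), at(b,f), at(d,d), at(f,b), at(f,f), linked(c), linked(d)}
3. swap(d)  →  {at(b,c), at(b,f), at(f,b), at(f,f), linked(c), linked(d), marked(d)}

move(f,d); grab(f,b); swap(d)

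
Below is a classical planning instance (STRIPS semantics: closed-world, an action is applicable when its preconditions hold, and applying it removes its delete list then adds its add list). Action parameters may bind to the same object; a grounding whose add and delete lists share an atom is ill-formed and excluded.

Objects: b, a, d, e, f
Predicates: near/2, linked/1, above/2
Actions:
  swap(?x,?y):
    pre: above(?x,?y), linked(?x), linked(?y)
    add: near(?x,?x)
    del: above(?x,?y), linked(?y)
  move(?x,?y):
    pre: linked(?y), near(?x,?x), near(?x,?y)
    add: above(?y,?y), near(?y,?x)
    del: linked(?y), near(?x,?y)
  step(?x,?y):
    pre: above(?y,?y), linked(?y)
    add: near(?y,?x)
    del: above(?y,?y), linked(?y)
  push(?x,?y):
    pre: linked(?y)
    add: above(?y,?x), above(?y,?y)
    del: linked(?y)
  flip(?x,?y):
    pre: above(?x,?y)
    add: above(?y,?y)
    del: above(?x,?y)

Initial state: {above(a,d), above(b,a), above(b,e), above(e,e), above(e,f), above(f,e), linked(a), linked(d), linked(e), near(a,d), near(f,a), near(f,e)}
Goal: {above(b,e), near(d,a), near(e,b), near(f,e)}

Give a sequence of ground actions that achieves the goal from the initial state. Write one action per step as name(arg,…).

step(b,e); flip(a,d); step(a,d)

1. step(b,e)  →  {above(a,d), above(b,a), above(b,e), above(e,f), above(f,e), linked(a), linked(d), near(a,d), near(e,b), near(f,a), near(f,e)}
2. flip(a,d)  →  {above(b,a), above(b,e), above(d,d), above(e,f), above(f,e), linked(a), linked(d), near(a,d), near(e,b), near(f,a), near(f,e)}
3. step(a,d)  →  {above(b,a), above(b,e), above(e,f), above(f,e), linked(a), near(a,d), near(d,a), near(e,b), near(f,a), near(f,e)}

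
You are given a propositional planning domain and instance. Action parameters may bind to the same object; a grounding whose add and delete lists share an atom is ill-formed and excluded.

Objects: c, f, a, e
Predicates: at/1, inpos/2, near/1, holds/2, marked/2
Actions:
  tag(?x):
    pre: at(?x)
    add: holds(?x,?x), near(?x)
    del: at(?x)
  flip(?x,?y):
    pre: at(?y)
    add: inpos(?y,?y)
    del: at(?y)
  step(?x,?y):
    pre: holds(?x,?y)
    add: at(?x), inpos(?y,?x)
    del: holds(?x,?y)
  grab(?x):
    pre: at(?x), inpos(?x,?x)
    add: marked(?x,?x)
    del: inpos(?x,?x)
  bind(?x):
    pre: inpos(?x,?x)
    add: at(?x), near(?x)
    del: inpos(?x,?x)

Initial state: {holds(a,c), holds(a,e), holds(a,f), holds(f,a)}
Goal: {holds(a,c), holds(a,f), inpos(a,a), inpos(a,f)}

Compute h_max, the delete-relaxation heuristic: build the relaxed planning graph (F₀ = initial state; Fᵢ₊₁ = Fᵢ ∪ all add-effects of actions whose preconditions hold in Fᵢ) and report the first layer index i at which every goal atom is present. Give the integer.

2

F0 = init (4 atoms)
F1 = F0 ∪ {at(a), at(f), inpos(a,f), inpos(c,a), inpos(e,a), inpos(f,a)}  (10 atoms)
F2 = F1 ∪ {holds(a,a), holds(f,f), inpos(a,a), inpos(f,f), near(a), near(f)}  (16 atoms)
goal ⊆ F2  ⇒  h_max = 2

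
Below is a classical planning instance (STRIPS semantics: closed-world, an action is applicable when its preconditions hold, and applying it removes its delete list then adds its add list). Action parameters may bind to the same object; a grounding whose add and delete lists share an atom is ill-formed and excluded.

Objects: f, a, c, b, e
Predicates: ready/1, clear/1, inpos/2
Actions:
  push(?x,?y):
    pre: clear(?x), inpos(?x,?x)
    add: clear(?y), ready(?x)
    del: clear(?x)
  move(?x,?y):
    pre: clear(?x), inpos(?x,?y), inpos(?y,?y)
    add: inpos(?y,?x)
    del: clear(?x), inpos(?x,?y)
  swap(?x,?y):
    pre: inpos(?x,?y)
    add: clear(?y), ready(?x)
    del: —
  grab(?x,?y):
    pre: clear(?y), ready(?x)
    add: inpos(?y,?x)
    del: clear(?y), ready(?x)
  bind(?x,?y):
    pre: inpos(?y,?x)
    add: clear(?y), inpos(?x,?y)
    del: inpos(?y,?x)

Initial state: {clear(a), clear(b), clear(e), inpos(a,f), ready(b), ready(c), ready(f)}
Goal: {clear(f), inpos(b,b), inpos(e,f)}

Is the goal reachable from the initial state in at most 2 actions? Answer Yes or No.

1. swap(a,f)  →  {clear(a), clear(b), clear(e), clear(f), inpos(a,f), ready(a), ready(b), ready(c), ready(f)}
2. grab(f,e)  →  {clear(a), clear(b), clear(f), inpos(a,f), inpos(e,f), ready(a), ready(b), ready(c)}
3. grab(b,b)  →  {clear(a), clear(f), inpos(a,f), inpos(b,b), inpos(e,f), ready(a), ready(c)}
optimal plan length = 3; 3 > 2

No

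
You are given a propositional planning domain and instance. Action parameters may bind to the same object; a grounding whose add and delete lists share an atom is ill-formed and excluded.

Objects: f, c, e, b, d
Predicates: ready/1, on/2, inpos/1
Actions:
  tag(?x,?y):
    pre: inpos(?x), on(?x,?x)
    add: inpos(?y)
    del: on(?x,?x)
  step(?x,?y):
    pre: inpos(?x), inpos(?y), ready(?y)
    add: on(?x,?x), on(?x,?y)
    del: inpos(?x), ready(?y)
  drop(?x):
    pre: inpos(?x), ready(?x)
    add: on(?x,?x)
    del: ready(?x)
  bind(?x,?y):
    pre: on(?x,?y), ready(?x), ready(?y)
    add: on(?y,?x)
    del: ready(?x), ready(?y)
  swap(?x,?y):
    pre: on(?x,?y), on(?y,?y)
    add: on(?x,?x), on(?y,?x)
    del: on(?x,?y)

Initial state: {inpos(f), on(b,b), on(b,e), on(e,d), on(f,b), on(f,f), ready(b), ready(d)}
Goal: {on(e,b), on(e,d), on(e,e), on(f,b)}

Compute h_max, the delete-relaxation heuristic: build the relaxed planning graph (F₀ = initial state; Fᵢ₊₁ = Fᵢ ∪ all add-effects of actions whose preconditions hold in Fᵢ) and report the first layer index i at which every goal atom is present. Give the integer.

F0 = init (8 atoms)
F1 = F0 ∪ {inpos(b), inpos(c), inpos(d), inpos(e), on(b,f)}  (13 atoms)
F2 = F1 ∪ {on(b,d), on(c,b), on(c,c), on(c,d), on(d,b), on(d,d), on(e,b), on(e,e), on(f,d)}  (22 atoms)
goal ⊆ F2  ⇒  h_max = 2

2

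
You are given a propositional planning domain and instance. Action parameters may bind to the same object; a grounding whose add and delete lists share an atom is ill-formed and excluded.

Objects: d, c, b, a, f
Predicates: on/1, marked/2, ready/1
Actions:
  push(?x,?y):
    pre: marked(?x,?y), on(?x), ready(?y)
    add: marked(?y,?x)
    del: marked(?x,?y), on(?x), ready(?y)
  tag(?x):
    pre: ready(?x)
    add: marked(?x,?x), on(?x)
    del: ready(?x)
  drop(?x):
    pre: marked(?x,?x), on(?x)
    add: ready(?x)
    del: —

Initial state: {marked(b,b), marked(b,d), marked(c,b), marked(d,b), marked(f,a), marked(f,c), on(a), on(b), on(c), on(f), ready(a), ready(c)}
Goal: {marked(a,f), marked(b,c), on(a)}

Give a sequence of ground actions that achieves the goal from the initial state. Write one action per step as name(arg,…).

1. push(f,a)  →  {marked(a,f), marked(b,b), marked(b,d), marked(c,b), marked(d,b), marked(f,c), on(a), on(b), on(c), ready(c)}
2. drop(b)  →  {marked(a,f), marked(b,b), marked(b,d), marked(c,b), marked(d,b), marked(f,c), on(a), on(b), on(c), ready(b), ready(c)}
3. push(c,b)  →  {marked(a,f), marked(b,b), marked(b,c), marked(b,d), marked(d,b), marked(f,c), on(a), on(b), ready(c)}

push(f,a); drop(b); push(c,b)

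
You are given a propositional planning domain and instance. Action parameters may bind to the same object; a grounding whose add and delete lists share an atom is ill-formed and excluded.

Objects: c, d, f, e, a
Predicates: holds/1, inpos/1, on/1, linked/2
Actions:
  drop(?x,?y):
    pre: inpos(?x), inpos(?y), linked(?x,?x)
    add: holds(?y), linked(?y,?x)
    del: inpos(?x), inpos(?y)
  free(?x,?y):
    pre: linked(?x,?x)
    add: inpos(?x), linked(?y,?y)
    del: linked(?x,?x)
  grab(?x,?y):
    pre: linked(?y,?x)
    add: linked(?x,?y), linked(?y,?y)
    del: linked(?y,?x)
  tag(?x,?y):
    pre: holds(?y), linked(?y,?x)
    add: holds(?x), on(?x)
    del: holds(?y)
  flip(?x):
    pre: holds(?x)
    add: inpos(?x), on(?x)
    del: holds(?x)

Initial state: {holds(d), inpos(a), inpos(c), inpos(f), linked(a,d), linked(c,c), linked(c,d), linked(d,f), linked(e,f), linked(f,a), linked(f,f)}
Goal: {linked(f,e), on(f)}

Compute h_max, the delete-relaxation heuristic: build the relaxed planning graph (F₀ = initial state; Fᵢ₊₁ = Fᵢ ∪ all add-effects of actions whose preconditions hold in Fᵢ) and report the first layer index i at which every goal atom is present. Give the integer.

1

F0 = init (11 atoms)
F1 = F0 ∪ {holds(a), holds(c), holds(f), inpos(d), linked(a,a), linked(a,c), linked(a,f), linked(c,f), linked(d,a), linked(d,c), linked(d,d), linked(e,e), linked(f,c), linked(f,d), linked(f,e), on(d), on(f)}  (28 atoms)
goal ⊆ F1  ⇒  h_max = 1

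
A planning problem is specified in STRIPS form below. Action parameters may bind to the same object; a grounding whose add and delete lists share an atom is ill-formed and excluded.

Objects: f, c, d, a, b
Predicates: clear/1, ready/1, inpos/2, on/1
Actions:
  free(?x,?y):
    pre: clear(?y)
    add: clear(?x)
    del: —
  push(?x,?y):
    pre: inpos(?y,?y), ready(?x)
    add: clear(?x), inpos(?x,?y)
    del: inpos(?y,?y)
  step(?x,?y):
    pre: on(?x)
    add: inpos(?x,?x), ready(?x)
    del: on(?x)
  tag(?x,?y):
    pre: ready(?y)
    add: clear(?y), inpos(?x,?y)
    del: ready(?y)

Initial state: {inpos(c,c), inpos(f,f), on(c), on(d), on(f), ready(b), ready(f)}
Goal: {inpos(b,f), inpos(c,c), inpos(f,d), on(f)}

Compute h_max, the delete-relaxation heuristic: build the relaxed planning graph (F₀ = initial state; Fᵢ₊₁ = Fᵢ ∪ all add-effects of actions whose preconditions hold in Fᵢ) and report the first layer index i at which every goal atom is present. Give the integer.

2

F0 = init (7 atoms)
F1 = F0 ∪ {clear(b), clear(f), inpos(a,b), inpos(a,f), inpos(b,b), inpos(b,c), inpos(b,f), inpos(c,b), inpos(c,f), inpos(d,b), inpos(d,d), inpos(d,f), inpos(f,b), inpos(f,c), ready(c), ready(d)}  (23 atoms)
F2 = F1 ∪ {clear(a), clear(c), clear(d), inpos(a,c), inpos(a,d), inpos(b,d), inpos(c,d), inpos(d,c), inpos(f,d)}  (32 atoms)
goal ⊆ F2  ⇒  h_max = 2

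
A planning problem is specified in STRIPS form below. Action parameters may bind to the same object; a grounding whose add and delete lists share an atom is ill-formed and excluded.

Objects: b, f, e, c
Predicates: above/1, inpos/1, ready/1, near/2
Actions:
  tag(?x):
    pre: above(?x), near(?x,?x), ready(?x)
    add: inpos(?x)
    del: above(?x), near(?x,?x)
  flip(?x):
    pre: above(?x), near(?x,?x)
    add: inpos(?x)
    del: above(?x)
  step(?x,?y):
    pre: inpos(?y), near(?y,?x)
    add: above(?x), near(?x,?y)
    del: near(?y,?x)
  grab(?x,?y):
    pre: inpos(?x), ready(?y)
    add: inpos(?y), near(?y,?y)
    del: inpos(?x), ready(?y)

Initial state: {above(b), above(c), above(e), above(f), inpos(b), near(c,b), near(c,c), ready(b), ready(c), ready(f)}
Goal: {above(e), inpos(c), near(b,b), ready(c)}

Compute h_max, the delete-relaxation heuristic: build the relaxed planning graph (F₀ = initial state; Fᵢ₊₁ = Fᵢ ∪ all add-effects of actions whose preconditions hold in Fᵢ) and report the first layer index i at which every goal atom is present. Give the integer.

2

F0 = init (10 atoms)
F1 = F0 ∪ {inpos(c), inpos(f), near(f,f)}  (13 atoms)
F2 = F1 ∪ {near(b,b), near(b,c)}  (15 atoms)
goal ⊆ F2  ⇒  h_max = 2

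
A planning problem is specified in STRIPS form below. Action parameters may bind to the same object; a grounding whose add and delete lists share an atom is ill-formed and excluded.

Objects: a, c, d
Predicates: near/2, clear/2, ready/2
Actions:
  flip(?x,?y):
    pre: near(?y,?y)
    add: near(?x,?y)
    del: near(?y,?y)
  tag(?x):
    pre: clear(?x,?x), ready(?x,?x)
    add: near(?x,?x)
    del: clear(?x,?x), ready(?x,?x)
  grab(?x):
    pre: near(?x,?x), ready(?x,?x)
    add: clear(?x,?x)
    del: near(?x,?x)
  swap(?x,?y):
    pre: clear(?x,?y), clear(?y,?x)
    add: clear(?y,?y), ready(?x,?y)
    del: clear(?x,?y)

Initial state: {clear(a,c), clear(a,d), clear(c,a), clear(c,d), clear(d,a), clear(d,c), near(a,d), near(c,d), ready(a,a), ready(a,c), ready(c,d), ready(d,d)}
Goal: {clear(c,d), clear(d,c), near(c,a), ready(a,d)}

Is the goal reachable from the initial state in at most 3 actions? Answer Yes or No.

No

1. swap(a,d)  →  {clear(a,c), clear(c,a), clear(c,d), clear(d,a), clear(d,c), clear(d,d), near(a,d), near(c,d), ready(a,a), ready(a,c), ready(a,d), ready(c,d), ready(d,d)}
2. swap(c,a)  →  {clear(a,a), clear(a,c), clear(c,d), clear(d,a), clear(d,c), clear(d,d), near(a,d), near(c,d), ready(a,a), ready(a,c), ready(a,d), ready(c,a), ready(c,d), ready(d,d)}
3. tag(a)  →  {clear(a,c), clear(c,d), clear(d,a), clear(d,c), clear(d,d), near(a,a), near(a,d), near(c,d), ready(a,c), ready(a,d), ready(c,a), ready(c,d), ready(d,d)}
4. flip(c,a)  →  {clear(a,c), clear(c,d), clear(d,a), clear(d,c), clear(d,d), near(a,d), near(c,a), near(c,d), ready(a,c), ready(a,d), ready(c,a), ready(c,d), ready(d,d)}
optimal plan length = 4; 4 > 3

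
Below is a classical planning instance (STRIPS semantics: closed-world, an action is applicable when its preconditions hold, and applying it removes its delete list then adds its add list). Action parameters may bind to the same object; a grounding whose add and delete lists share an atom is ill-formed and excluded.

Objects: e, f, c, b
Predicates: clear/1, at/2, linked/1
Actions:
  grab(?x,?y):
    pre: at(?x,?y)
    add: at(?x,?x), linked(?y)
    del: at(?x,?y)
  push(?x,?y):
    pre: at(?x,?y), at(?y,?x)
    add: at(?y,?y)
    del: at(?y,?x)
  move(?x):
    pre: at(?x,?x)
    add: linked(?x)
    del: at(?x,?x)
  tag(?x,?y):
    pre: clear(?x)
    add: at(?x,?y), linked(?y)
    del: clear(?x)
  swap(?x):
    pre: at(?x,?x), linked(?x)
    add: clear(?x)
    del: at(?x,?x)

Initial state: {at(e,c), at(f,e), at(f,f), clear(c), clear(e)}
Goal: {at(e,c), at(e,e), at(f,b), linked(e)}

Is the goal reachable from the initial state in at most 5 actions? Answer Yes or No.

1. tag(e,e)  →  {at(e,c), at(e,e), at(f,e), at(f,f), clear(c), linked(e)}
2. tag(c,f)  →  {at(c,f), at(e,c), at(e,e), at(f,e), at(f,f), linked(e), linked(f)}
3. swap(f)  →  {at(c,f), at(e,c), at(e,e), at(f,e), clear(f), linked(e), linked(f)}
4. tag(f,b)  →  {at(c,f), at(e,c), at(e,e), at(f,b), at(f,e), linked(b), linked(e), linked(f)}
optimal plan length = 4; 4 ≤ 5

Yes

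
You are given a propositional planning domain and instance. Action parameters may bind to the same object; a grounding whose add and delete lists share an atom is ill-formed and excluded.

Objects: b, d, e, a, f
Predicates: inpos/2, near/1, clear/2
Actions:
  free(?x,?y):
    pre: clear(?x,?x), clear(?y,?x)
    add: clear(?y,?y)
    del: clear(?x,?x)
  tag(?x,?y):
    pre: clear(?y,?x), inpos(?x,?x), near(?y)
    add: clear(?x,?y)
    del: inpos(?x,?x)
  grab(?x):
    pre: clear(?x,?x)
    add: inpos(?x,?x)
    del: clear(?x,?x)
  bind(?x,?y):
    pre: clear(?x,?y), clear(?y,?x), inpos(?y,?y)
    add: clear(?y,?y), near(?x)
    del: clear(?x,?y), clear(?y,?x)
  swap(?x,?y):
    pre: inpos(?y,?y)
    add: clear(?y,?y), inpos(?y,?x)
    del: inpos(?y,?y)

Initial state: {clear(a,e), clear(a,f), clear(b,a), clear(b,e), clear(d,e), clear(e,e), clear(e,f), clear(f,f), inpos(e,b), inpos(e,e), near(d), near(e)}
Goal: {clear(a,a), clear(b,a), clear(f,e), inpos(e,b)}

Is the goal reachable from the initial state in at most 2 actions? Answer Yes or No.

No

1. free(e,a)  →  {clear(a,a), clear(a,e), clear(a,f), clear(b,a), clear(b,e), clear(d,e), clear(e,f), clear(f,f), inpos(e,b), inpos(e,e), near(d), near(e)}
2. grab(f)  →  {clear(a,a), clear(a,e), clear(a,f), clear(b,a), clear(b,e), clear(d,e), clear(e,f), inpos(e,b), inpos(e,e), inpos(f,f), near(d), near(e)}
3. tag(f,e)  →  {clear(a,a), clear(a,e), clear(a,f), clear(b,a), clear(b,e), clear(d,e), clear(e,f), clear(f,e), inpos(e,b), inpos(e,e), near(d), near(e)}
optimal plan length = 3; 3 > 2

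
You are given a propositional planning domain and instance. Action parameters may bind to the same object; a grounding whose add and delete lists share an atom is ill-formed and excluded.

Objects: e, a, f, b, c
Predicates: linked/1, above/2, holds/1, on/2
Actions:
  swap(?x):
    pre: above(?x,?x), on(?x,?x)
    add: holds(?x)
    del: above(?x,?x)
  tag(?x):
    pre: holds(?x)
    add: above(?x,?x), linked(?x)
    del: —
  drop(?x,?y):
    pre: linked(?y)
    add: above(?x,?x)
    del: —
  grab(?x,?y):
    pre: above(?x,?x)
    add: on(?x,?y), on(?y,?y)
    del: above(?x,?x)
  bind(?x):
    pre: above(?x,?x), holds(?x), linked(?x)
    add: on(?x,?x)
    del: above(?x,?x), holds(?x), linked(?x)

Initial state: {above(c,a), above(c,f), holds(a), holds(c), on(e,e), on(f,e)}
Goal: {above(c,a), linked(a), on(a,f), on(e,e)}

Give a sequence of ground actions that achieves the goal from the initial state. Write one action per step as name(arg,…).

1. tag(a)  →  {above(a,a), above(c,a), above(c,f), holds(a), holds(c), linked(a), on(e,e), on(f,e)}
2. grab(a,f)  →  {above(c,a), above(c,f), holds(a), holds(c), linked(a), on(a,f), on(e,e), on(f,e), on(f,f)}

tag(a); grab(a,f)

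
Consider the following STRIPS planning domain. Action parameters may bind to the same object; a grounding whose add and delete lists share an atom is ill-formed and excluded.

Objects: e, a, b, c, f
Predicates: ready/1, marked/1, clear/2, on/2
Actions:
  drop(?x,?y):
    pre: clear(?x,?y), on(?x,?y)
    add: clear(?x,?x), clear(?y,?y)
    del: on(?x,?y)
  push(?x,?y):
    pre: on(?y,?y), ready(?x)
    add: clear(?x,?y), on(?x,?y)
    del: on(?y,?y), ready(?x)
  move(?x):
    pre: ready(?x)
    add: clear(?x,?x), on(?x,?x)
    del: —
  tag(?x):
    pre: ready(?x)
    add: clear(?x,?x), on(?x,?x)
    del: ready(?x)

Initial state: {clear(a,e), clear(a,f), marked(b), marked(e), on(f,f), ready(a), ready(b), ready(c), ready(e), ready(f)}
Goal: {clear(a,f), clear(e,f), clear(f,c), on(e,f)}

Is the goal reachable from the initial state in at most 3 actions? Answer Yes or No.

1. push(e,f)  →  {clear(a,e), clear(a,f), clear(e,f), marked(b), marked(e), on(e,f), ready(a), ready(b), ready(c), ready(f)}
2. move(c)  →  {clear(a,e), clear(a,f), clear(c,c), clear(e,f), marked(b), marked(e), on(c,c), on(e,f), ready(a), ready(b), ready(c), ready(f)}
3. push(f,c)  →  {clear(a,e), clear(a,f), clear(c,c), clear(e,f), clear(f,c), marked(b), marked(e), on(e,f), on(f,c), ready(a), ready(b), ready(c)}
optimal plan length = 3; 3 ≤ 3

Yes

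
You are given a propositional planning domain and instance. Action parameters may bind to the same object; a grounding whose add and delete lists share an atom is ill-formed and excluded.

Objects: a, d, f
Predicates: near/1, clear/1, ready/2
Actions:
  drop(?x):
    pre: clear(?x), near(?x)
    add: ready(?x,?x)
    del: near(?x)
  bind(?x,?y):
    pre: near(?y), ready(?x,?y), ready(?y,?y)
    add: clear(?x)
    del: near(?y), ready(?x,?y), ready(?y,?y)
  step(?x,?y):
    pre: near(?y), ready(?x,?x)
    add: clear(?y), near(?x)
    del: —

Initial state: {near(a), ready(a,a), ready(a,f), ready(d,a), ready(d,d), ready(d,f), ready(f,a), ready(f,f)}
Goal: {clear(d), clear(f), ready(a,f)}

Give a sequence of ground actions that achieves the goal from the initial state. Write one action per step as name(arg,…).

1. step(d,a)  →  {clear(a), near(a), near(d), ready(a,a), ready(a,f), ready(d,a), ready(d,d), ready(d,f), ready(f,a), ready(f,f)}
2. bind(d,d)  →  {clear(a), clear(d), near(a), ready(a,a), ready(a,f), ready(d,a), ready(d,f), ready(f,a), ready(f,f)}
3. bind(f,a)  →  {clear(a), clear(d), clear(f), ready(a,f), ready(d,a), ready(d,f), ready(f,f)}

step(d,a); bind(d,d); bind(f,a)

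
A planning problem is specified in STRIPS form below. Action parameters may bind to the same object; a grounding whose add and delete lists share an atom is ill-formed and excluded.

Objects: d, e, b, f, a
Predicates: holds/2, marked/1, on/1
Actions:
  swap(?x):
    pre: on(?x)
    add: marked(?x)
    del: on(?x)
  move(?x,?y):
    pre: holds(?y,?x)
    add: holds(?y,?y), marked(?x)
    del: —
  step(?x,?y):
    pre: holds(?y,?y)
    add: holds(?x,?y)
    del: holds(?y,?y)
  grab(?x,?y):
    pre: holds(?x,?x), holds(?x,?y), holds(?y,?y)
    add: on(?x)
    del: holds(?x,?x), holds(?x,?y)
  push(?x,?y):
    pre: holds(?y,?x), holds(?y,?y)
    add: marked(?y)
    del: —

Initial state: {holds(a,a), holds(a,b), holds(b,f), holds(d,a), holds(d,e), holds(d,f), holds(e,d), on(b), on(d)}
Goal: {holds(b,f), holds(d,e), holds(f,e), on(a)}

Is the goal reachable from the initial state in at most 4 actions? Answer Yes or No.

1. move(d,e)  →  {holds(a,a), holds(a,b), holds(b,f), holds(d,a), holds(d,e), holds(d,f), holds(e,d), holds(e,e), marked(d), on(b), on(d)}
2. step(f,e)  →  {holds(a,a), holds(a,b), holds(b,f), holds(d,a), holds(d,e), holds(d,f), holds(e,d), holds(f,e), marked(d), on(b), on(d)}
3. grab(a,a)  →  {holds(a,b), holds(b,f), holds(d,a), holds(d,e), holds(d,f), holds(e,d), holds(f,e), marked(d), on(a), on(b), on(d)}
optimal plan length = 3; 3 ≤ 4

Yes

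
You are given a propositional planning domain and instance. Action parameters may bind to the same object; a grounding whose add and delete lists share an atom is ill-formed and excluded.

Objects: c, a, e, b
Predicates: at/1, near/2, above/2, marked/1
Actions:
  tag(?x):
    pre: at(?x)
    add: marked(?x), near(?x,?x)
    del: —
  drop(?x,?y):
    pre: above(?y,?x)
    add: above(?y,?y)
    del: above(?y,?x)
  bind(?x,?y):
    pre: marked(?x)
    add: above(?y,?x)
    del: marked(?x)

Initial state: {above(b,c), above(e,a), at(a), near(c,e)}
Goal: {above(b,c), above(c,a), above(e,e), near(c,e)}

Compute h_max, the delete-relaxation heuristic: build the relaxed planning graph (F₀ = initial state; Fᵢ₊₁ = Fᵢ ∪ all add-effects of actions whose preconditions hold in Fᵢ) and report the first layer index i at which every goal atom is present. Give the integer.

F0 = init (4 atoms)
F1 = F0 ∪ {above(b,b), above(e,e), marked(a), near(a,a)}  (8 atoms)
F2 = F1 ∪ {above(a,a), above(b,a), above(c,a)}  (11 atoms)
goal ⊆ F2  ⇒  h_max = 2

2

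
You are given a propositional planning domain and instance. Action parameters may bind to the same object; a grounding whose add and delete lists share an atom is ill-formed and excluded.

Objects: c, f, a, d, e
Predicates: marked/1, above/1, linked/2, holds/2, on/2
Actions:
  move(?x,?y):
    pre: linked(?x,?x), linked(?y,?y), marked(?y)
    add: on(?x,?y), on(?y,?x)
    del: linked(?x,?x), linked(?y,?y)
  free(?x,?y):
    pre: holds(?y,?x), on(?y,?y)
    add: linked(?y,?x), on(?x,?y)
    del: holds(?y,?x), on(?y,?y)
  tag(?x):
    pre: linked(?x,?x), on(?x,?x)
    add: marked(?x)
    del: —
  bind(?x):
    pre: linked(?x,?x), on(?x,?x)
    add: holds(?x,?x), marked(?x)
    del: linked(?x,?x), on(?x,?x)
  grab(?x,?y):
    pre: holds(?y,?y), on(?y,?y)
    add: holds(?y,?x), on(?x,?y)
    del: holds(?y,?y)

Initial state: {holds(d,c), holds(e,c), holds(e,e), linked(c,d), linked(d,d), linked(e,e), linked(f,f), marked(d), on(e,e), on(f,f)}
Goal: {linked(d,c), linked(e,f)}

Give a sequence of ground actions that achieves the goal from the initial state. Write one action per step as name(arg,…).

1. move(d,d)  →  {holds(d,c), holds(e,c), holds(e,e), linked(c,d), linked(e,e), linked(f,f), marked(d), on(d,d), on(e,e), on(f,f)}
2. free(c,d)  →  {holds(e,c), holds(e,e), linked(c,d), linked(d,c), linked(e,e), linked(f,f), marked(d), on(c,d), on(e,e), on(f,f)}
3. grab(f,e)  →  {holds(e,c), holds(e,f), linked(c,d), linked(d,c), linked(e,e), linked(f,f), marked(d), on(c,d), on(e,e), on(f,e), on(f,f)}
4. free(f,e)  →  {holds(e,c), linked(c,d), linked(d,c), linked(e,e), linked(e,f), linked(f,f), marked(d), on(c,d), on(f,e), on(f,f)}

move(d,d); free(c,d); grab(f,e); free(f,e)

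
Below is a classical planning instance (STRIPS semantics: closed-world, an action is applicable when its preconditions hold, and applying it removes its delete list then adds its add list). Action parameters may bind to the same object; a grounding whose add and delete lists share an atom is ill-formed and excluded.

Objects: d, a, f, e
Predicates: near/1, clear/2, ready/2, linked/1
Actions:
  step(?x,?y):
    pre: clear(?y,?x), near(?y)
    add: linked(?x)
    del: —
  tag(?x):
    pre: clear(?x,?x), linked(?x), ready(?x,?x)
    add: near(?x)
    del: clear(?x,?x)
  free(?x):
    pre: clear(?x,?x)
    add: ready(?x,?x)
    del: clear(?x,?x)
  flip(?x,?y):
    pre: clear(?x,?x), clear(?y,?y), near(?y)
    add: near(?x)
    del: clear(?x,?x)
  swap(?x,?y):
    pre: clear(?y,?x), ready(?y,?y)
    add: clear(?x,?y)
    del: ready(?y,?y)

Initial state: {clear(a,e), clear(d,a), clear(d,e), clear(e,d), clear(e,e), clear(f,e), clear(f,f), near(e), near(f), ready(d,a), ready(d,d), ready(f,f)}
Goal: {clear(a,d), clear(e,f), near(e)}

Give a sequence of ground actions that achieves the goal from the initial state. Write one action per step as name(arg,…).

swap(a,d); swap(e,f)

1. swap(a,d)  →  {clear(a,d), clear(a,e), clear(d,a), clear(d,e), clear(e,d), clear(e,e), clear(f,e), clear(f,f), near(e), near(f), ready(d,a), ready(f,f)}
2. swap(e,f)  →  {clear(a,d), clear(a,e), clear(d,a), clear(d,e), clear(e,d), clear(e,e), clear(e,f), clear(f,e), clear(f,f), near(e), near(f), ready(d,a)}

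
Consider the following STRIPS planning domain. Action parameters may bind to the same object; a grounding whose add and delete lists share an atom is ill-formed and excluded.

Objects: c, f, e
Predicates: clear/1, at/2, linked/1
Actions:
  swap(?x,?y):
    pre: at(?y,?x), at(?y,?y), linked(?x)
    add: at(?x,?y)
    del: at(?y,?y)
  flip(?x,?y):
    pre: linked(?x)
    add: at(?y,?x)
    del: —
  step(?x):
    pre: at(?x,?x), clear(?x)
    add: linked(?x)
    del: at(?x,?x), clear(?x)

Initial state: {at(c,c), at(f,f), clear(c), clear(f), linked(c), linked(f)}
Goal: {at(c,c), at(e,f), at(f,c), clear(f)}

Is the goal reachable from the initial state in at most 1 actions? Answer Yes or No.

No

1. flip(c,f)  →  {at(c,c), at(f,c), at(f,f), clear(c), clear(f), linked(c), linked(f)}
2. flip(f,e)  →  {at(c,c), at(e,f), at(f,c), at(f,f), clear(c), clear(f), linked(c), linked(f)}
optimal plan length = 2; 2 > 1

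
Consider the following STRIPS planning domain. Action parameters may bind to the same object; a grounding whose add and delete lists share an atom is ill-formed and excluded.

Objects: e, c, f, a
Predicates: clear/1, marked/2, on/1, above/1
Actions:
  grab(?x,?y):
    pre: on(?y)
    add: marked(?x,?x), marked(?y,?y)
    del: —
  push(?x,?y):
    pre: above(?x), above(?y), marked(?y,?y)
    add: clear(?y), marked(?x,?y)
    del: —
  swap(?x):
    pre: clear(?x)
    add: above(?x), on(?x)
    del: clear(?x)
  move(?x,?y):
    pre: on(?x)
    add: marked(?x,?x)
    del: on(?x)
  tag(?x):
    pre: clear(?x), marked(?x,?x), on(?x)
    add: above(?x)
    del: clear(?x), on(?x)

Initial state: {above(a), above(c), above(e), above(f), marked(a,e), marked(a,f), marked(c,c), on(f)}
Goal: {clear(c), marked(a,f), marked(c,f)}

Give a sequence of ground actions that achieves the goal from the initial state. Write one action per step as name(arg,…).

1. grab(e,f)  →  {above(a), above(c), above(e), above(f), marked(a,e), marked(a,f), marked(c,c), marked(e,e), marked(f,f), on(f)}
2. push(e,c)  →  {above(a), above(c), above(e), above(f), clear(c), marked(a,e), marked(a,f), marked(c,c), marked(e,c), marked(e,e), marked(f,f), on(f)}
3. push(c,f)  →  {above(a), above(c), above(e), above(f), clear(c), clear(f), marked(a,e), marked(a,f), marked(c,c), marked(c,f), marked(e,c), marked(e,e), marked(f,f), on(f)}

grab(e,f); push(e,c); push(c,f)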